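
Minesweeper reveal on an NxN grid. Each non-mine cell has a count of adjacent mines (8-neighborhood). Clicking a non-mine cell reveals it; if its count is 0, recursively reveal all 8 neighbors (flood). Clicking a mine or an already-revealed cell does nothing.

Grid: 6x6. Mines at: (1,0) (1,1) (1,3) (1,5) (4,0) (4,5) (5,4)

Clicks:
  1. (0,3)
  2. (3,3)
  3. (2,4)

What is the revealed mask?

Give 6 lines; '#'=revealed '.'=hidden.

Click 1 (0,3) count=1: revealed 1 new [(0,3)] -> total=1
Click 2 (3,3) count=0: revealed 15 new [(2,1) (2,2) (2,3) (2,4) (3,1) (3,2) (3,3) (3,4) (4,1) (4,2) (4,3) (4,4) (5,1) (5,2) (5,3)] -> total=16
Click 3 (2,4) count=2: revealed 0 new [(none)] -> total=16

Answer: ...#..
......
.####.
.####.
.####.
.###..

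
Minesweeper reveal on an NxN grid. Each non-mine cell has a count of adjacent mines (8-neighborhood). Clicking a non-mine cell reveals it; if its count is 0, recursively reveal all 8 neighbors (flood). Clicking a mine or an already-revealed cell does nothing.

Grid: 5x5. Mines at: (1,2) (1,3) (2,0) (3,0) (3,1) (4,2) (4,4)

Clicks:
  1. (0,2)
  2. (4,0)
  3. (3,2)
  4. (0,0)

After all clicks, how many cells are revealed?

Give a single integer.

Answer: 7

Derivation:
Click 1 (0,2) count=2: revealed 1 new [(0,2)] -> total=1
Click 2 (4,0) count=2: revealed 1 new [(4,0)] -> total=2
Click 3 (3,2) count=2: revealed 1 new [(3,2)] -> total=3
Click 4 (0,0) count=0: revealed 4 new [(0,0) (0,1) (1,0) (1,1)] -> total=7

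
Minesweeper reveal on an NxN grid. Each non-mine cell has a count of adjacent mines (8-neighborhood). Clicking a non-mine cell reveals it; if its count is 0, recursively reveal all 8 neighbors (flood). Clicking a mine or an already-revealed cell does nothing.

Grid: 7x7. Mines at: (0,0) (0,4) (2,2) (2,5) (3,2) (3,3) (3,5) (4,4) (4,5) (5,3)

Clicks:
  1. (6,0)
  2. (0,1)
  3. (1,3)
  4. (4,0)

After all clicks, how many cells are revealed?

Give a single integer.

Click 1 (6,0) count=0: revealed 15 new [(1,0) (1,1) (2,0) (2,1) (3,0) (3,1) (4,0) (4,1) (4,2) (5,0) (5,1) (5,2) (6,0) (6,1) (6,2)] -> total=15
Click 2 (0,1) count=1: revealed 1 new [(0,1)] -> total=16
Click 3 (1,3) count=2: revealed 1 new [(1,3)] -> total=17
Click 4 (4,0) count=0: revealed 0 new [(none)] -> total=17

Answer: 17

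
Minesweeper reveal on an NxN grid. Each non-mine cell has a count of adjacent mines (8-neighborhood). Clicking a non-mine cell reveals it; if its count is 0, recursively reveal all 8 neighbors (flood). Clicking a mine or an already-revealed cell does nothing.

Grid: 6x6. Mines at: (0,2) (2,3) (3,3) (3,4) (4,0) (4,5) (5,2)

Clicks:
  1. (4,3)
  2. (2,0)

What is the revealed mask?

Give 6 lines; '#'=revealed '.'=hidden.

Click 1 (4,3) count=3: revealed 1 new [(4,3)] -> total=1
Click 2 (2,0) count=0: revealed 11 new [(0,0) (0,1) (1,0) (1,1) (1,2) (2,0) (2,1) (2,2) (3,0) (3,1) (3,2)] -> total=12

Answer: ##....
###...
###...
###...
...#..
......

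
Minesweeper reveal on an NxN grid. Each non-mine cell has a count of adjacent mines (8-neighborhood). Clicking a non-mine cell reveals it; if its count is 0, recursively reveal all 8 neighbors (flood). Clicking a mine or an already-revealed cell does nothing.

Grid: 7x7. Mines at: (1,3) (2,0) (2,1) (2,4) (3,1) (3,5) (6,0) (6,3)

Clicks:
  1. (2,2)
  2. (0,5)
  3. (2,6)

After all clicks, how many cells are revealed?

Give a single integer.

Answer: 9

Derivation:
Click 1 (2,2) count=3: revealed 1 new [(2,2)] -> total=1
Click 2 (0,5) count=0: revealed 8 new [(0,4) (0,5) (0,6) (1,4) (1,5) (1,6) (2,5) (2,6)] -> total=9
Click 3 (2,6) count=1: revealed 0 new [(none)] -> total=9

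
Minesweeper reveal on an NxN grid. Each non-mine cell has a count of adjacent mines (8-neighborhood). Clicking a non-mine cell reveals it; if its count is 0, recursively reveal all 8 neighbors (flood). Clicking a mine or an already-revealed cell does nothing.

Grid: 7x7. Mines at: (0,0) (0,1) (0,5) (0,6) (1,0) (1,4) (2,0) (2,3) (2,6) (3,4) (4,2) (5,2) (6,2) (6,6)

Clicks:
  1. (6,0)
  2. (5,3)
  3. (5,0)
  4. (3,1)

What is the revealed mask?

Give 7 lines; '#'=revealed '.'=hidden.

Click 1 (6,0) count=0: revealed 8 new [(3,0) (3,1) (4,0) (4,1) (5,0) (5,1) (6,0) (6,1)] -> total=8
Click 2 (5,3) count=3: revealed 1 new [(5,3)] -> total=9
Click 3 (5,0) count=0: revealed 0 new [(none)] -> total=9
Click 4 (3,1) count=2: revealed 0 new [(none)] -> total=9

Answer: .......
.......
.......
##.....
##.....
##.#...
##.....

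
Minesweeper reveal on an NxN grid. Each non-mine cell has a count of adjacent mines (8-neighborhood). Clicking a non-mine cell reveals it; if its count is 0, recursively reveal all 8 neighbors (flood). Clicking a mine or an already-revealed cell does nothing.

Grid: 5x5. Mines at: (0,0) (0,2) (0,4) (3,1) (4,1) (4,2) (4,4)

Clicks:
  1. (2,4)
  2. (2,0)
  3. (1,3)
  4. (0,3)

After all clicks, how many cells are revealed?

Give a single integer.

Answer: 11

Derivation:
Click 1 (2,4) count=0: revealed 9 new [(1,2) (1,3) (1,4) (2,2) (2,3) (2,4) (3,2) (3,3) (3,4)] -> total=9
Click 2 (2,0) count=1: revealed 1 new [(2,0)] -> total=10
Click 3 (1,3) count=2: revealed 0 new [(none)] -> total=10
Click 4 (0,3) count=2: revealed 1 new [(0,3)] -> total=11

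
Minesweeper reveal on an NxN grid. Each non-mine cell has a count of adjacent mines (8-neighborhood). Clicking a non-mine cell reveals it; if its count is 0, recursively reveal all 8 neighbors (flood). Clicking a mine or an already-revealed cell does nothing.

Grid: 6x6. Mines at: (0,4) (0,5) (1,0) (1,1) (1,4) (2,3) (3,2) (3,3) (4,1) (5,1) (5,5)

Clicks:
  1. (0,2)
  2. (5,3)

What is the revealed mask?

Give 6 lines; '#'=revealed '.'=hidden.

Answer: ..#...
......
......
......
..###.
..###.

Derivation:
Click 1 (0,2) count=1: revealed 1 new [(0,2)] -> total=1
Click 2 (5,3) count=0: revealed 6 new [(4,2) (4,3) (4,4) (5,2) (5,3) (5,4)] -> total=7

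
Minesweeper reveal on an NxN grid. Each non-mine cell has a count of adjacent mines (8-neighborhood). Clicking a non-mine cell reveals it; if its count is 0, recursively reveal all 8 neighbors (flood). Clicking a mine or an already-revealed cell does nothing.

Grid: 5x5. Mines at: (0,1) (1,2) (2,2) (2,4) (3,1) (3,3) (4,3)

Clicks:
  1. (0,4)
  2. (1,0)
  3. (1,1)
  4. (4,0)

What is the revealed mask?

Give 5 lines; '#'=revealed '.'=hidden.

Answer: ...##
##.##
.....
.....
#....

Derivation:
Click 1 (0,4) count=0: revealed 4 new [(0,3) (0,4) (1,3) (1,4)] -> total=4
Click 2 (1,0) count=1: revealed 1 new [(1,0)] -> total=5
Click 3 (1,1) count=3: revealed 1 new [(1,1)] -> total=6
Click 4 (4,0) count=1: revealed 1 new [(4,0)] -> total=7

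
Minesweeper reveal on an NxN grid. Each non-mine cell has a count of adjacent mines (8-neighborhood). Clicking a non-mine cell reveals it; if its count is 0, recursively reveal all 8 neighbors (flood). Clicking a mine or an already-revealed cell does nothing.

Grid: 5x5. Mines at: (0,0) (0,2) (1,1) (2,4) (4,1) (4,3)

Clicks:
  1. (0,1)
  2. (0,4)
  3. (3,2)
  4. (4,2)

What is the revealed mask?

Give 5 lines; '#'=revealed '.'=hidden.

Click 1 (0,1) count=3: revealed 1 new [(0,1)] -> total=1
Click 2 (0,4) count=0: revealed 4 new [(0,3) (0,4) (1,3) (1,4)] -> total=5
Click 3 (3,2) count=2: revealed 1 new [(3,2)] -> total=6
Click 4 (4,2) count=2: revealed 1 new [(4,2)] -> total=7

Answer: .#.##
...##
.....
..#..
..#..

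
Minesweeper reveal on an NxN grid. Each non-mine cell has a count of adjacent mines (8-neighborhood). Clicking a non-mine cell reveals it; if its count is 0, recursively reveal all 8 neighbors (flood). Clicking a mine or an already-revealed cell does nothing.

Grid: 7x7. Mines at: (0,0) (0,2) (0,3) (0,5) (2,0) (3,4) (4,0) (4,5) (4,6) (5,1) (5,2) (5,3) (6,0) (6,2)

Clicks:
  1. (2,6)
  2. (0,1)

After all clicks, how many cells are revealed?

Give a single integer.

Answer: 7

Derivation:
Click 1 (2,6) count=0: revealed 6 new [(1,5) (1,6) (2,5) (2,6) (3,5) (3,6)] -> total=6
Click 2 (0,1) count=2: revealed 1 new [(0,1)] -> total=7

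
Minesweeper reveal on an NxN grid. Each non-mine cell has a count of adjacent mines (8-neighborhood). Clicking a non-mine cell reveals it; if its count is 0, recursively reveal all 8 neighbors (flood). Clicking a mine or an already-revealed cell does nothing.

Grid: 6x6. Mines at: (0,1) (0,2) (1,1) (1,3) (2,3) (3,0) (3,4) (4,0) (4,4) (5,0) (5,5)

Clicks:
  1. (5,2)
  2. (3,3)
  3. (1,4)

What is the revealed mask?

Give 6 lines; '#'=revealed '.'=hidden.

Click 1 (5,2) count=0: revealed 9 new [(3,1) (3,2) (3,3) (4,1) (4,2) (4,3) (5,1) (5,2) (5,3)] -> total=9
Click 2 (3,3) count=3: revealed 0 new [(none)] -> total=9
Click 3 (1,4) count=2: revealed 1 new [(1,4)] -> total=10

Answer: ......
....#.
......
.###..
.###..
.###..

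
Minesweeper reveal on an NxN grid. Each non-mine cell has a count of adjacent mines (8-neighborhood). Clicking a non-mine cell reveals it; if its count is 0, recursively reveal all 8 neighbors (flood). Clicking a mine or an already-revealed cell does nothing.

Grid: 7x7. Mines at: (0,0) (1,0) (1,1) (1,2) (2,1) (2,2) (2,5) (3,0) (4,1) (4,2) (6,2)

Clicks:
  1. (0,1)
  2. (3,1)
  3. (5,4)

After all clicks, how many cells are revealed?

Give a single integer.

Click 1 (0,1) count=4: revealed 1 new [(0,1)] -> total=1
Click 2 (3,1) count=5: revealed 1 new [(3,1)] -> total=2
Click 3 (5,4) count=0: revealed 16 new [(3,3) (3,4) (3,5) (3,6) (4,3) (4,4) (4,5) (4,6) (5,3) (5,4) (5,5) (5,6) (6,3) (6,4) (6,5) (6,6)] -> total=18

Answer: 18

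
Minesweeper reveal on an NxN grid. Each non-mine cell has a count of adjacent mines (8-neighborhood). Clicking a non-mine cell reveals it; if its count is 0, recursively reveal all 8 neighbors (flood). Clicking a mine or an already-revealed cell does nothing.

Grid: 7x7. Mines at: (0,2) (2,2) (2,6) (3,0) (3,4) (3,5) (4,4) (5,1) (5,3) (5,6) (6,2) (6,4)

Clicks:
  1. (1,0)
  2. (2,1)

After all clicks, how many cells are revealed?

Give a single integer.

Answer: 6

Derivation:
Click 1 (1,0) count=0: revealed 6 new [(0,0) (0,1) (1,0) (1,1) (2,0) (2,1)] -> total=6
Click 2 (2,1) count=2: revealed 0 new [(none)] -> total=6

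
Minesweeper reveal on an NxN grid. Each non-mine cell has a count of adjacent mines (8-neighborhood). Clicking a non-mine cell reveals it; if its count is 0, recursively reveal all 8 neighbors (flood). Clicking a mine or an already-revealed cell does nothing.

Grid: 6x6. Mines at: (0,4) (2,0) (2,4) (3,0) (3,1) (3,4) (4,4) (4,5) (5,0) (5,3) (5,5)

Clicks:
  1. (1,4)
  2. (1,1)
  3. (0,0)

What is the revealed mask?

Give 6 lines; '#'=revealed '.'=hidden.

Click 1 (1,4) count=2: revealed 1 new [(1,4)] -> total=1
Click 2 (1,1) count=1: revealed 1 new [(1,1)] -> total=2
Click 3 (0,0) count=0: revealed 10 new [(0,0) (0,1) (0,2) (0,3) (1,0) (1,2) (1,3) (2,1) (2,2) (2,3)] -> total=12

Answer: ####..
#####.
.###..
......
......
......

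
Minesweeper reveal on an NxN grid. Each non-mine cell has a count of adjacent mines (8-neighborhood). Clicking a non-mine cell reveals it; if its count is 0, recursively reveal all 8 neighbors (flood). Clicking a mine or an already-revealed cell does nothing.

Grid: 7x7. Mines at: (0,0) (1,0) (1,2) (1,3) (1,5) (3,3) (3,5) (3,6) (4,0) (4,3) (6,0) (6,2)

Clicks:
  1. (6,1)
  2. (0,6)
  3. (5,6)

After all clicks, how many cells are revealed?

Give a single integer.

Answer: 13

Derivation:
Click 1 (6,1) count=2: revealed 1 new [(6,1)] -> total=1
Click 2 (0,6) count=1: revealed 1 new [(0,6)] -> total=2
Click 3 (5,6) count=0: revealed 11 new [(4,4) (4,5) (4,6) (5,3) (5,4) (5,5) (5,6) (6,3) (6,4) (6,5) (6,6)] -> total=13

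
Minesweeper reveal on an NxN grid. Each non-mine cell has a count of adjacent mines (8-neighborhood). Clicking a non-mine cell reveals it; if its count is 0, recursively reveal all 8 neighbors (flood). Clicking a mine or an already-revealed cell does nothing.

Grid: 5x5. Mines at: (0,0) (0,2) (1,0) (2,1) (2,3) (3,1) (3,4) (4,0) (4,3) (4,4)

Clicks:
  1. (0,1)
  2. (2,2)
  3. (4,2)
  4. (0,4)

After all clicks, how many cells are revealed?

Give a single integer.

Click 1 (0,1) count=3: revealed 1 new [(0,1)] -> total=1
Click 2 (2,2) count=3: revealed 1 new [(2,2)] -> total=2
Click 3 (4,2) count=2: revealed 1 new [(4,2)] -> total=3
Click 4 (0,4) count=0: revealed 4 new [(0,3) (0,4) (1,3) (1,4)] -> total=7

Answer: 7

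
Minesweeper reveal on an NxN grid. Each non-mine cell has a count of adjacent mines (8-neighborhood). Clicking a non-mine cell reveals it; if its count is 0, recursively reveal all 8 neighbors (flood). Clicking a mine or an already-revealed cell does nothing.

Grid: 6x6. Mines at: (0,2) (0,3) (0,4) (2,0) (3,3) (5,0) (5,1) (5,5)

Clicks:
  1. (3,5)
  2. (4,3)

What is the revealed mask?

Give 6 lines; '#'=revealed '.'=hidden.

Answer: ......
....##
....##
....##
...###
......

Derivation:
Click 1 (3,5) count=0: revealed 8 new [(1,4) (1,5) (2,4) (2,5) (3,4) (3,5) (4,4) (4,5)] -> total=8
Click 2 (4,3) count=1: revealed 1 new [(4,3)] -> total=9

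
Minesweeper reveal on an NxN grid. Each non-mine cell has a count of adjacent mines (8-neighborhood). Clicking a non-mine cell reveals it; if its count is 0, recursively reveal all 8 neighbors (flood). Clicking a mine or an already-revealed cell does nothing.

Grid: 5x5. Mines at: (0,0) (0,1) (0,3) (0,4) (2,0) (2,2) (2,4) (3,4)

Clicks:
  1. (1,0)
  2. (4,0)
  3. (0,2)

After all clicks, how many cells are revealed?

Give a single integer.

Answer: 10

Derivation:
Click 1 (1,0) count=3: revealed 1 new [(1,0)] -> total=1
Click 2 (4,0) count=0: revealed 8 new [(3,0) (3,1) (3,2) (3,3) (4,0) (4,1) (4,2) (4,3)] -> total=9
Click 3 (0,2) count=2: revealed 1 new [(0,2)] -> total=10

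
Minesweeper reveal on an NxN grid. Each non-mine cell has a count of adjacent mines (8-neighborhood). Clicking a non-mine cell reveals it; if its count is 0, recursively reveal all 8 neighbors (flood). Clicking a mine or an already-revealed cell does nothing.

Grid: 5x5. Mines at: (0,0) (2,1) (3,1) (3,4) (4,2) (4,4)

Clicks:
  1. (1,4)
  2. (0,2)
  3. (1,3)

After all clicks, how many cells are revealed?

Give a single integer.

Click 1 (1,4) count=0: revealed 11 new [(0,1) (0,2) (0,3) (0,4) (1,1) (1,2) (1,3) (1,4) (2,2) (2,3) (2,4)] -> total=11
Click 2 (0,2) count=0: revealed 0 new [(none)] -> total=11
Click 3 (1,3) count=0: revealed 0 new [(none)] -> total=11

Answer: 11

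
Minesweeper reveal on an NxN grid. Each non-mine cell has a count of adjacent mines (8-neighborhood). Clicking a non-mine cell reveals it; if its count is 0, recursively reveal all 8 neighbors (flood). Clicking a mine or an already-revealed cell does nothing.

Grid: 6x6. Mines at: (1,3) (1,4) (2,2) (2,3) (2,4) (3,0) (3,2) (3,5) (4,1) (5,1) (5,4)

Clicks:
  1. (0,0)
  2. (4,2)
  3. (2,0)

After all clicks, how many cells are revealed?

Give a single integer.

Answer: 9

Derivation:
Click 1 (0,0) count=0: revealed 8 new [(0,0) (0,1) (0,2) (1,0) (1,1) (1,2) (2,0) (2,1)] -> total=8
Click 2 (4,2) count=3: revealed 1 new [(4,2)] -> total=9
Click 3 (2,0) count=1: revealed 0 new [(none)] -> total=9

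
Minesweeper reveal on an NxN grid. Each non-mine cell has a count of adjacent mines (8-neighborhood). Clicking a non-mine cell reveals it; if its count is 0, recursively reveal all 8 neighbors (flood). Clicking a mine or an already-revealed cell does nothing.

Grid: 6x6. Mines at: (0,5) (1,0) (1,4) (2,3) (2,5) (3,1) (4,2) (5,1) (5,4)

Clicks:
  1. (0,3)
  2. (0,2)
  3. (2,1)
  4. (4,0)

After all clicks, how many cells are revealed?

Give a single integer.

Click 1 (0,3) count=1: revealed 1 new [(0,3)] -> total=1
Click 2 (0,2) count=0: revealed 5 new [(0,1) (0,2) (1,1) (1,2) (1,3)] -> total=6
Click 3 (2,1) count=2: revealed 1 new [(2,1)] -> total=7
Click 4 (4,0) count=2: revealed 1 new [(4,0)] -> total=8

Answer: 8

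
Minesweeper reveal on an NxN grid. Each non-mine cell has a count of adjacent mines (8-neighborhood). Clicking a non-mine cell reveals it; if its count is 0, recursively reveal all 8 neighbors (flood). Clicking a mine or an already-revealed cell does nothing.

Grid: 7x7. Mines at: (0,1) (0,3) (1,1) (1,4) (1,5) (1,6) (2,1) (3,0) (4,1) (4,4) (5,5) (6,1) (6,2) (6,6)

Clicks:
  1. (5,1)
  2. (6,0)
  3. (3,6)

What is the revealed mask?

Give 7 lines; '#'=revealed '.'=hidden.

Click 1 (5,1) count=3: revealed 1 new [(5,1)] -> total=1
Click 2 (6,0) count=1: revealed 1 new [(6,0)] -> total=2
Click 3 (3,6) count=0: revealed 6 new [(2,5) (2,6) (3,5) (3,6) (4,5) (4,6)] -> total=8

Answer: .......
.......
.....##
.....##
.....##
.#.....
#......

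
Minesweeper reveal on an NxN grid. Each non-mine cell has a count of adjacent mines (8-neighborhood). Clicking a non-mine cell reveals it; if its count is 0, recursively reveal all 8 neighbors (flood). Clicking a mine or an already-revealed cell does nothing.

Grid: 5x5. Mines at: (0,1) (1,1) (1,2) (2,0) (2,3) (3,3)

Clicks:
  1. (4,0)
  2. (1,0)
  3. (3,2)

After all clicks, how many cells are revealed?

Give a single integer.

Answer: 7

Derivation:
Click 1 (4,0) count=0: revealed 6 new [(3,0) (3,1) (3,2) (4,0) (4,1) (4,2)] -> total=6
Click 2 (1,0) count=3: revealed 1 new [(1,0)] -> total=7
Click 3 (3,2) count=2: revealed 0 new [(none)] -> total=7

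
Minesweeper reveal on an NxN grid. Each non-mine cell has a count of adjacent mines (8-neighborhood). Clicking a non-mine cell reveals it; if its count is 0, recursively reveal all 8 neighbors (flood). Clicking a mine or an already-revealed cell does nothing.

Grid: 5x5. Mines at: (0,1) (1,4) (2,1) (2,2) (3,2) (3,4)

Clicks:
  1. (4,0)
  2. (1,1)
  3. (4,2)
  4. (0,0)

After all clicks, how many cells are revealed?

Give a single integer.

Answer: 7

Derivation:
Click 1 (4,0) count=0: revealed 4 new [(3,0) (3,1) (4,0) (4,1)] -> total=4
Click 2 (1,1) count=3: revealed 1 new [(1,1)] -> total=5
Click 3 (4,2) count=1: revealed 1 new [(4,2)] -> total=6
Click 4 (0,0) count=1: revealed 1 new [(0,0)] -> total=7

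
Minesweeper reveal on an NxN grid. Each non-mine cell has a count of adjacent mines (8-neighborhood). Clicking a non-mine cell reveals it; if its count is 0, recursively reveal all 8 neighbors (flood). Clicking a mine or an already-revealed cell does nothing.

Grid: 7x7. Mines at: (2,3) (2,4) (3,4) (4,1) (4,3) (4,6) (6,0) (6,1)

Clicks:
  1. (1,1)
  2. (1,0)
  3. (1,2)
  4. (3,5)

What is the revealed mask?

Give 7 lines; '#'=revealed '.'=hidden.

Click 1 (1,1) count=0: revealed 24 new [(0,0) (0,1) (0,2) (0,3) (0,4) (0,5) (0,6) (1,0) (1,1) (1,2) (1,3) (1,4) (1,5) (1,6) (2,0) (2,1) (2,2) (2,5) (2,6) (3,0) (3,1) (3,2) (3,5) (3,6)] -> total=24
Click 2 (1,0) count=0: revealed 0 new [(none)] -> total=24
Click 3 (1,2) count=1: revealed 0 new [(none)] -> total=24
Click 4 (3,5) count=3: revealed 0 new [(none)] -> total=24

Answer: #######
#######
###..##
###..##
.......
.......
.......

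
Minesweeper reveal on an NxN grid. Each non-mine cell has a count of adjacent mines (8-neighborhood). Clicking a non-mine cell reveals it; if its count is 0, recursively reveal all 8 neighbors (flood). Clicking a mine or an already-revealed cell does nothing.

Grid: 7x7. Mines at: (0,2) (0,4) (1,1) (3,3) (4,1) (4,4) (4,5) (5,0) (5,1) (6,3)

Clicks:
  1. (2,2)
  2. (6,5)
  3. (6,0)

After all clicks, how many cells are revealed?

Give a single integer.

Click 1 (2,2) count=2: revealed 1 new [(2,2)] -> total=1
Click 2 (6,5) count=0: revealed 6 new [(5,4) (5,5) (5,6) (6,4) (6,5) (6,6)] -> total=7
Click 3 (6,0) count=2: revealed 1 new [(6,0)] -> total=8

Answer: 8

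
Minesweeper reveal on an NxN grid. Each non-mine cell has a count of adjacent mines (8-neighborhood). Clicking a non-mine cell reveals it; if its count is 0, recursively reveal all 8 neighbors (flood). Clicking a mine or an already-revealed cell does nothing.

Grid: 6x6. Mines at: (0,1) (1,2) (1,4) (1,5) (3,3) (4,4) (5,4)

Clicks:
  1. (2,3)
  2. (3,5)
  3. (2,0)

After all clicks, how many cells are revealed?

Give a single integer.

Answer: 18

Derivation:
Click 1 (2,3) count=3: revealed 1 new [(2,3)] -> total=1
Click 2 (3,5) count=1: revealed 1 new [(3,5)] -> total=2
Click 3 (2,0) count=0: revealed 16 new [(1,0) (1,1) (2,0) (2,1) (2,2) (3,0) (3,1) (3,2) (4,0) (4,1) (4,2) (4,3) (5,0) (5,1) (5,2) (5,3)] -> total=18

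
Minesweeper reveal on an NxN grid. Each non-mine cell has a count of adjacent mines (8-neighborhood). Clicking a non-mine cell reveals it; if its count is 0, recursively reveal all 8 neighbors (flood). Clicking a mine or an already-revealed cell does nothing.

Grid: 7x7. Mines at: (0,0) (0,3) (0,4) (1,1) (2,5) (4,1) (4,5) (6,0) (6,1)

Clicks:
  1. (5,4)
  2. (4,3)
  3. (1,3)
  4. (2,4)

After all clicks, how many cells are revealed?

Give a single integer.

Click 1 (5,4) count=1: revealed 1 new [(5,4)] -> total=1
Click 2 (4,3) count=0: revealed 21 new [(1,2) (1,3) (1,4) (2,2) (2,3) (2,4) (3,2) (3,3) (3,4) (4,2) (4,3) (4,4) (5,2) (5,3) (5,5) (5,6) (6,2) (6,3) (6,4) (6,5) (6,6)] -> total=22
Click 3 (1,3) count=2: revealed 0 new [(none)] -> total=22
Click 4 (2,4) count=1: revealed 0 new [(none)] -> total=22

Answer: 22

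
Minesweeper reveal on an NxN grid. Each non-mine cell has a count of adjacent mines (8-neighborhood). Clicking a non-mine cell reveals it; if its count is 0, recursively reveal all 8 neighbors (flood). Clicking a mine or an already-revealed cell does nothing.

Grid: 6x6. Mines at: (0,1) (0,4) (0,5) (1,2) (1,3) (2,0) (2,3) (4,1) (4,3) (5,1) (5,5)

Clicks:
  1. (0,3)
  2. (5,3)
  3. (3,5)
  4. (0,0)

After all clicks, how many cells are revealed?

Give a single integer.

Click 1 (0,3) count=3: revealed 1 new [(0,3)] -> total=1
Click 2 (5,3) count=1: revealed 1 new [(5,3)] -> total=2
Click 3 (3,5) count=0: revealed 8 new [(1,4) (1,5) (2,4) (2,5) (3,4) (3,5) (4,4) (4,5)] -> total=10
Click 4 (0,0) count=1: revealed 1 new [(0,0)] -> total=11

Answer: 11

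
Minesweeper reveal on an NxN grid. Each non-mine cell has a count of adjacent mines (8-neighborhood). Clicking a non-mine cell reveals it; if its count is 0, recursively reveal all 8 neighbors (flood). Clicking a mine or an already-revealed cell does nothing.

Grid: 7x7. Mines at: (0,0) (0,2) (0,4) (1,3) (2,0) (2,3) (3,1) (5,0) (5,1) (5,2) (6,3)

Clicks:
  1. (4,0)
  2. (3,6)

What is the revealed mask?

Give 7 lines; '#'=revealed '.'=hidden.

Click 1 (4,0) count=3: revealed 1 new [(4,0)] -> total=1
Click 2 (3,6) count=0: revealed 23 new [(0,5) (0,6) (1,4) (1,5) (1,6) (2,4) (2,5) (2,6) (3,3) (3,4) (3,5) (3,6) (4,3) (4,4) (4,5) (4,6) (5,3) (5,4) (5,5) (5,6) (6,4) (6,5) (6,6)] -> total=24

Answer: .....##
....###
....###
...####
#..####
...####
....###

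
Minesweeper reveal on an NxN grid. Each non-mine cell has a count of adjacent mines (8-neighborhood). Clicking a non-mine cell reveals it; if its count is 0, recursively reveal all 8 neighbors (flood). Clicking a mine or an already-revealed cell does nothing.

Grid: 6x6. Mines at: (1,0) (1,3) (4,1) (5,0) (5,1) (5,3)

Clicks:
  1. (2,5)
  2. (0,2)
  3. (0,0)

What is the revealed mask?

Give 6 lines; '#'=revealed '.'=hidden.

Click 1 (2,5) count=0: revealed 18 new [(0,4) (0,5) (1,4) (1,5) (2,2) (2,3) (2,4) (2,5) (3,2) (3,3) (3,4) (3,5) (4,2) (4,3) (4,4) (4,5) (5,4) (5,5)] -> total=18
Click 2 (0,2) count=1: revealed 1 new [(0,2)] -> total=19
Click 3 (0,0) count=1: revealed 1 new [(0,0)] -> total=20

Answer: #.#.##
....##
..####
..####
..####
....##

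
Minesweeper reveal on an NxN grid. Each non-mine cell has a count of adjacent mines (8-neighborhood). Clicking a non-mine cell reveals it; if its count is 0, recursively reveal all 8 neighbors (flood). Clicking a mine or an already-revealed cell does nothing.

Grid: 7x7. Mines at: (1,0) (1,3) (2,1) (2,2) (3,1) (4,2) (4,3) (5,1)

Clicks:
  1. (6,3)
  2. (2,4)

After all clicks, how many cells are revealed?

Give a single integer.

Answer: 25

Derivation:
Click 1 (6,3) count=0: revealed 25 new [(0,4) (0,5) (0,6) (1,4) (1,5) (1,6) (2,4) (2,5) (2,6) (3,4) (3,5) (3,6) (4,4) (4,5) (4,6) (5,2) (5,3) (5,4) (5,5) (5,6) (6,2) (6,3) (6,4) (6,5) (6,6)] -> total=25
Click 2 (2,4) count=1: revealed 0 new [(none)] -> total=25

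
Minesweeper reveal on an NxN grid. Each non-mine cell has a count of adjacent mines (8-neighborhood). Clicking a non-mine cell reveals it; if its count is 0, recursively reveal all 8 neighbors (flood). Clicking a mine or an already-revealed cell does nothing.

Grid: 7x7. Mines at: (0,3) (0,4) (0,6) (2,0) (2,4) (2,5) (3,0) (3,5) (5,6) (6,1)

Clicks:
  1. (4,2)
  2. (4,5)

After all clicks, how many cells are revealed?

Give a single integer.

Click 1 (4,2) count=0: revealed 24 new [(1,1) (1,2) (1,3) (2,1) (2,2) (2,3) (3,1) (3,2) (3,3) (3,4) (4,1) (4,2) (4,3) (4,4) (4,5) (5,1) (5,2) (5,3) (5,4) (5,5) (6,2) (6,3) (6,4) (6,5)] -> total=24
Click 2 (4,5) count=2: revealed 0 new [(none)] -> total=24

Answer: 24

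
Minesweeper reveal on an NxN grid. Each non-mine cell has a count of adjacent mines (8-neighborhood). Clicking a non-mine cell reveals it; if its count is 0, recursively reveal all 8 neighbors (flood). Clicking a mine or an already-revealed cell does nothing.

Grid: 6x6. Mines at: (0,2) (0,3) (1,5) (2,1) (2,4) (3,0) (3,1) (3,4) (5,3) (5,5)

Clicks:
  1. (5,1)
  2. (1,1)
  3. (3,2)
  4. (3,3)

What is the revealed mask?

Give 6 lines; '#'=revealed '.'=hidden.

Answer: ......
.#....
......
..##..
###...
###...

Derivation:
Click 1 (5,1) count=0: revealed 6 new [(4,0) (4,1) (4,2) (5,0) (5,1) (5,2)] -> total=6
Click 2 (1,1) count=2: revealed 1 new [(1,1)] -> total=7
Click 3 (3,2) count=2: revealed 1 new [(3,2)] -> total=8
Click 4 (3,3) count=2: revealed 1 new [(3,3)] -> total=9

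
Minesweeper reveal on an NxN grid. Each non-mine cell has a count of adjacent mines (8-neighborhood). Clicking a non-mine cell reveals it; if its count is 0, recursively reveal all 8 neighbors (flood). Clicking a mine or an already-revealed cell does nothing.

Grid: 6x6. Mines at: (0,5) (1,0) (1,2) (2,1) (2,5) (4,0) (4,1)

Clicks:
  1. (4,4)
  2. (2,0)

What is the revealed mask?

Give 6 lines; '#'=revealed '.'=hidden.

Answer: ......
......
#.###.
..####
..####
..####

Derivation:
Click 1 (4,4) count=0: revealed 15 new [(2,2) (2,3) (2,4) (3,2) (3,3) (3,4) (3,5) (4,2) (4,3) (4,4) (4,5) (5,2) (5,3) (5,4) (5,5)] -> total=15
Click 2 (2,0) count=2: revealed 1 new [(2,0)] -> total=16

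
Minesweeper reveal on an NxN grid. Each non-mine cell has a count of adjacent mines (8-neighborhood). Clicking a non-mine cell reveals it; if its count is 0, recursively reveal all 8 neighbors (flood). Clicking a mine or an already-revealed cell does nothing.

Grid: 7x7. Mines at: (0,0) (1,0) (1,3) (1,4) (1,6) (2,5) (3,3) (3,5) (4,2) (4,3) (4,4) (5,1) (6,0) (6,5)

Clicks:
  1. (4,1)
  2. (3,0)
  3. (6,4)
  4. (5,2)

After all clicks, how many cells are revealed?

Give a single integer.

Answer: 8

Derivation:
Click 1 (4,1) count=2: revealed 1 new [(4,1)] -> total=1
Click 2 (3,0) count=0: revealed 5 new [(2,0) (2,1) (3,0) (3,1) (4,0)] -> total=6
Click 3 (6,4) count=1: revealed 1 new [(6,4)] -> total=7
Click 4 (5,2) count=3: revealed 1 new [(5,2)] -> total=8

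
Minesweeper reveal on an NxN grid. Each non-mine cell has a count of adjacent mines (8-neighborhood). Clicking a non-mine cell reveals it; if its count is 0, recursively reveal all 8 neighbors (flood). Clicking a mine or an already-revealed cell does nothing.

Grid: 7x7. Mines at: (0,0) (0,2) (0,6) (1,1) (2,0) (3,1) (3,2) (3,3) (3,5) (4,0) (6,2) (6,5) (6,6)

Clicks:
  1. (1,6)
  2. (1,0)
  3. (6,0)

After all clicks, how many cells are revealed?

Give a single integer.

Answer: 6

Derivation:
Click 1 (1,6) count=1: revealed 1 new [(1,6)] -> total=1
Click 2 (1,0) count=3: revealed 1 new [(1,0)] -> total=2
Click 3 (6,0) count=0: revealed 4 new [(5,0) (5,1) (6,0) (6,1)] -> total=6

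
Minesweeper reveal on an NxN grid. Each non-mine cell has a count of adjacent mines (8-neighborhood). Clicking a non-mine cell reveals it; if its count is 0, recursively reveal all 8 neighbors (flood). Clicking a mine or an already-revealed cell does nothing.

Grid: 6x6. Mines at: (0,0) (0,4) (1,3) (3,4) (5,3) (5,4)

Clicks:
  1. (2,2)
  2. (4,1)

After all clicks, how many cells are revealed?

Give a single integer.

Answer: 18

Derivation:
Click 1 (2,2) count=1: revealed 1 new [(2,2)] -> total=1
Click 2 (4,1) count=0: revealed 17 new [(1,0) (1,1) (1,2) (2,0) (2,1) (2,3) (3,0) (3,1) (3,2) (3,3) (4,0) (4,1) (4,2) (4,3) (5,0) (5,1) (5,2)] -> total=18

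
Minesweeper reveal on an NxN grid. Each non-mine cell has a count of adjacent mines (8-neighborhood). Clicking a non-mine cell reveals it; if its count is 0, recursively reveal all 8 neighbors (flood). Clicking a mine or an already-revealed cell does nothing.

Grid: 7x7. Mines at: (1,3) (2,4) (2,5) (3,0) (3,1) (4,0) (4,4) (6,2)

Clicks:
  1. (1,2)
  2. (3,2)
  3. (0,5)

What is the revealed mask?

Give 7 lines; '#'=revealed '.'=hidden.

Click 1 (1,2) count=1: revealed 1 new [(1,2)] -> total=1
Click 2 (3,2) count=1: revealed 1 new [(3,2)] -> total=2
Click 3 (0,5) count=0: revealed 6 new [(0,4) (0,5) (0,6) (1,4) (1,5) (1,6)] -> total=8

Answer: ....###
..#.###
.......
..#....
.......
.......
.......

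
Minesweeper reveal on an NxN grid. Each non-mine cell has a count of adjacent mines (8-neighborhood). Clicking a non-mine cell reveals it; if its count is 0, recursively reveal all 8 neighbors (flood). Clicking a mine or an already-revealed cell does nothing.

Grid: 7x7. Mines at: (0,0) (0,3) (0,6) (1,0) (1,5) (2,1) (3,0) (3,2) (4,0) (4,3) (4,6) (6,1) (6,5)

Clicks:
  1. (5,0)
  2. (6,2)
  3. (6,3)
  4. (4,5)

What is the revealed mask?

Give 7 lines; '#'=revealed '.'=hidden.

Answer: .......
.......
.......
.......
.....#.
#.###..
..###..

Derivation:
Click 1 (5,0) count=2: revealed 1 new [(5,0)] -> total=1
Click 2 (6,2) count=1: revealed 1 new [(6,2)] -> total=2
Click 3 (6,3) count=0: revealed 5 new [(5,2) (5,3) (5,4) (6,3) (6,4)] -> total=7
Click 4 (4,5) count=1: revealed 1 new [(4,5)] -> total=8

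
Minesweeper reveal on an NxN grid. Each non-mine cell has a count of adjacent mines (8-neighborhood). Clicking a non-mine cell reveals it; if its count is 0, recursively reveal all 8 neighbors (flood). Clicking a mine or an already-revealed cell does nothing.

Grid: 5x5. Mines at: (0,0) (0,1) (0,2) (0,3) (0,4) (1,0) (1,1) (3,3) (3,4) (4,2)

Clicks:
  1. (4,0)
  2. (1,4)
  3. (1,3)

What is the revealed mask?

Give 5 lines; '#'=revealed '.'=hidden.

Answer: .....
...##
##...
##...
##...

Derivation:
Click 1 (4,0) count=0: revealed 6 new [(2,0) (2,1) (3,0) (3,1) (4,0) (4,1)] -> total=6
Click 2 (1,4) count=2: revealed 1 new [(1,4)] -> total=7
Click 3 (1,3) count=3: revealed 1 new [(1,3)] -> total=8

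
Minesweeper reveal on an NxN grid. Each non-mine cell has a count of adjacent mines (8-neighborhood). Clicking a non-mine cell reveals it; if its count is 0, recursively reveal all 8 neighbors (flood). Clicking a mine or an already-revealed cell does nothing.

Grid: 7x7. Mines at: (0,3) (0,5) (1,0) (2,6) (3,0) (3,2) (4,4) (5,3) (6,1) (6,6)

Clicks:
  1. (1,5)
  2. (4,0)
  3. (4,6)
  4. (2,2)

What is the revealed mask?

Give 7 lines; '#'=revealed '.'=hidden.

Click 1 (1,5) count=2: revealed 1 new [(1,5)] -> total=1
Click 2 (4,0) count=1: revealed 1 new [(4,0)] -> total=2
Click 3 (4,6) count=0: revealed 6 new [(3,5) (3,6) (4,5) (4,6) (5,5) (5,6)] -> total=8
Click 4 (2,2) count=1: revealed 1 new [(2,2)] -> total=9

Answer: .......
.....#.
..#....
.....##
#....##
.....##
.......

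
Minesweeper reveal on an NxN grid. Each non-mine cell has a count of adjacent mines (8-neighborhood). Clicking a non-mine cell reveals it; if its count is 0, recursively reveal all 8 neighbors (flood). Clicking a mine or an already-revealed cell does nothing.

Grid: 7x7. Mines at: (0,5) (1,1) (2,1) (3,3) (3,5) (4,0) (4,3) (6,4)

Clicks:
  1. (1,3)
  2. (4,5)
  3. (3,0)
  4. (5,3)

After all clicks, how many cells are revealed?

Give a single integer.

Click 1 (1,3) count=0: revealed 9 new [(0,2) (0,3) (0,4) (1,2) (1,3) (1,4) (2,2) (2,3) (2,4)] -> total=9
Click 2 (4,5) count=1: revealed 1 new [(4,5)] -> total=10
Click 3 (3,0) count=2: revealed 1 new [(3,0)] -> total=11
Click 4 (5,3) count=2: revealed 1 new [(5,3)] -> total=12

Answer: 12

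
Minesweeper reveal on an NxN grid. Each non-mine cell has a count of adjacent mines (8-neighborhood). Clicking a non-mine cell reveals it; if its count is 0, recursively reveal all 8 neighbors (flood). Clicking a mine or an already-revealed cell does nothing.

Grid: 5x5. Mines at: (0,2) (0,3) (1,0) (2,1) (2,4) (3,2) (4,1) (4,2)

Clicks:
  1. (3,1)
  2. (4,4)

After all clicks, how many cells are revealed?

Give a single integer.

Answer: 5

Derivation:
Click 1 (3,1) count=4: revealed 1 new [(3,1)] -> total=1
Click 2 (4,4) count=0: revealed 4 new [(3,3) (3,4) (4,3) (4,4)] -> total=5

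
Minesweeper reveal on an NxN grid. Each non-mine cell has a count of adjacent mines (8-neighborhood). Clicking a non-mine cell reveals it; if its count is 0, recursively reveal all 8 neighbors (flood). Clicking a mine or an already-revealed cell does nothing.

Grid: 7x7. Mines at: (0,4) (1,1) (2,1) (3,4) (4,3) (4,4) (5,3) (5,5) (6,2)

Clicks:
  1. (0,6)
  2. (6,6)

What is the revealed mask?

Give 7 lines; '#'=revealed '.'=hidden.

Click 1 (0,6) count=0: revealed 10 new [(0,5) (0,6) (1,5) (1,6) (2,5) (2,6) (3,5) (3,6) (4,5) (4,6)] -> total=10
Click 2 (6,6) count=1: revealed 1 new [(6,6)] -> total=11

Answer: .....##
.....##
.....##
.....##
.....##
.......
......#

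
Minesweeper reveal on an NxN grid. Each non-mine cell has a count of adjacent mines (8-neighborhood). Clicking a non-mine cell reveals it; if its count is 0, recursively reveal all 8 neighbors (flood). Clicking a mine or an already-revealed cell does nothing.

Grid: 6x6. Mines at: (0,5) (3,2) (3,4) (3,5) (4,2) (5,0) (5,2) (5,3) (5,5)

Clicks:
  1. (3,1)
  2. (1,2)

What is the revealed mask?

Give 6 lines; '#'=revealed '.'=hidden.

Answer: #####.
#####.
#####.
##....
##....
......

Derivation:
Click 1 (3,1) count=2: revealed 1 new [(3,1)] -> total=1
Click 2 (1,2) count=0: revealed 18 new [(0,0) (0,1) (0,2) (0,3) (0,4) (1,0) (1,1) (1,2) (1,3) (1,4) (2,0) (2,1) (2,2) (2,3) (2,4) (3,0) (4,0) (4,1)] -> total=19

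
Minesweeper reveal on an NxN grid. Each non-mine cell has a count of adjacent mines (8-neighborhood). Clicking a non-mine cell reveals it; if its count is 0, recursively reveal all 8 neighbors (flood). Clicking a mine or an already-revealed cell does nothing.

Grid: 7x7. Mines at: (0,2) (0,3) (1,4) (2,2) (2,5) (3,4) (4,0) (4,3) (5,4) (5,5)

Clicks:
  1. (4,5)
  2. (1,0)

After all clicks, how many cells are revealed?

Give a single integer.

Answer: 9

Derivation:
Click 1 (4,5) count=3: revealed 1 new [(4,5)] -> total=1
Click 2 (1,0) count=0: revealed 8 new [(0,0) (0,1) (1,0) (1,1) (2,0) (2,1) (3,0) (3,1)] -> total=9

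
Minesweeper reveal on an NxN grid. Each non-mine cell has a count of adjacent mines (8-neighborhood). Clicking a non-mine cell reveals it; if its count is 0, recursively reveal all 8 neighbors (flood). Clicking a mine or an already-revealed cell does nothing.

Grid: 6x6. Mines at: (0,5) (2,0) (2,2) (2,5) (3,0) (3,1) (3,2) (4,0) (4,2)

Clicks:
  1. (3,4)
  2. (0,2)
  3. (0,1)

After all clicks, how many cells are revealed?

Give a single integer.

Click 1 (3,4) count=1: revealed 1 new [(3,4)] -> total=1
Click 2 (0,2) count=0: revealed 10 new [(0,0) (0,1) (0,2) (0,3) (0,4) (1,0) (1,1) (1,2) (1,3) (1,4)] -> total=11
Click 3 (0,1) count=0: revealed 0 new [(none)] -> total=11

Answer: 11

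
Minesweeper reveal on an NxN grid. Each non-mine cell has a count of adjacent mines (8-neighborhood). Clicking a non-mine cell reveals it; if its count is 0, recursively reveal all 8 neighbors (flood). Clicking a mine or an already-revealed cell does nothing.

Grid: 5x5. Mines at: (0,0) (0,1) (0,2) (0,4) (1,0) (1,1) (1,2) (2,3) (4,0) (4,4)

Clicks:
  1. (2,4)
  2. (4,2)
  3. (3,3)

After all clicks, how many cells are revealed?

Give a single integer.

Answer: 7

Derivation:
Click 1 (2,4) count=1: revealed 1 new [(2,4)] -> total=1
Click 2 (4,2) count=0: revealed 6 new [(3,1) (3,2) (3,3) (4,1) (4,2) (4,3)] -> total=7
Click 3 (3,3) count=2: revealed 0 new [(none)] -> total=7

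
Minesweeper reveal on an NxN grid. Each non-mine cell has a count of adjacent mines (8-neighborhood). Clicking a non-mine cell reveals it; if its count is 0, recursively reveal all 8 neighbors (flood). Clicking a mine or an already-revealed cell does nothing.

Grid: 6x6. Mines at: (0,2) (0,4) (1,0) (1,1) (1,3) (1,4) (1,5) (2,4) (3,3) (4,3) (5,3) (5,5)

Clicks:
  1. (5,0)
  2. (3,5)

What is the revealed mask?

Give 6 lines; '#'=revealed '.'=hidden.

Answer: ......
......
###...
###..#
###...
###...

Derivation:
Click 1 (5,0) count=0: revealed 12 new [(2,0) (2,1) (2,2) (3,0) (3,1) (3,2) (4,0) (4,1) (4,2) (5,0) (5,1) (5,2)] -> total=12
Click 2 (3,5) count=1: revealed 1 new [(3,5)] -> total=13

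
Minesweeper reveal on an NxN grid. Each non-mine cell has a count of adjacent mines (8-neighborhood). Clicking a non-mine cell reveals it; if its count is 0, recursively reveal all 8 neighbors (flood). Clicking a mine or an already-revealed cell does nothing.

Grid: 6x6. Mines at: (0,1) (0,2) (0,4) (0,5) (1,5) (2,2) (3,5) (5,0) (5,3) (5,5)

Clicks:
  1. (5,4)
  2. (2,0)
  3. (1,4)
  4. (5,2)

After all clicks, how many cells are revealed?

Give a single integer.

Click 1 (5,4) count=2: revealed 1 new [(5,4)] -> total=1
Click 2 (2,0) count=0: revealed 8 new [(1,0) (1,1) (2,0) (2,1) (3,0) (3,1) (4,0) (4,1)] -> total=9
Click 3 (1,4) count=3: revealed 1 new [(1,4)] -> total=10
Click 4 (5,2) count=1: revealed 1 new [(5,2)] -> total=11

Answer: 11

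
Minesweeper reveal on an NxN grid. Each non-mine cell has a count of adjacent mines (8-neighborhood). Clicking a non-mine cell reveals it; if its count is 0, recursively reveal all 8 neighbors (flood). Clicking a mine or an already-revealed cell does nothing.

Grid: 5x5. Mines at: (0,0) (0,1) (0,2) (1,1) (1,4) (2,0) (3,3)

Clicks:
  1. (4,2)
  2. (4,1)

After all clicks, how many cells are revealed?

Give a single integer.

Click 1 (4,2) count=1: revealed 1 new [(4,2)] -> total=1
Click 2 (4,1) count=0: revealed 5 new [(3,0) (3,1) (3,2) (4,0) (4,1)] -> total=6

Answer: 6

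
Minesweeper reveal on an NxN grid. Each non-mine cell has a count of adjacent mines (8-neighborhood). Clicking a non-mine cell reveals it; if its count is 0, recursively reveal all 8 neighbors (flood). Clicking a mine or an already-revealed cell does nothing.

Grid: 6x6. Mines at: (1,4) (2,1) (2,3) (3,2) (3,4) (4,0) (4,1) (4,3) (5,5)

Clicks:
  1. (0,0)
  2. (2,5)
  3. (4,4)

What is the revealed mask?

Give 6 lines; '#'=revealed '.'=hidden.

Click 1 (0,0) count=0: revealed 8 new [(0,0) (0,1) (0,2) (0,3) (1,0) (1,1) (1,2) (1,3)] -> total=8
Click 2 (2,5) count=2: revealed 1 new [(2,5)] -> total=9
Click 3 (4,4) count=3: revealed 1 new [(4,4)] -> total=10

Answer: ####..
####..
.....#
......
....#.
......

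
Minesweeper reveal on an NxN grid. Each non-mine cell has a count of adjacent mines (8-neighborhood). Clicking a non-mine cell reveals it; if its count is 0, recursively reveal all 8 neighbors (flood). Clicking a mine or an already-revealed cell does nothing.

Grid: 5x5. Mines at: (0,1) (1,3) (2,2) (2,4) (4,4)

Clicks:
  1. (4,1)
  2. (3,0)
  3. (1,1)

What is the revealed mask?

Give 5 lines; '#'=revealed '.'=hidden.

Click 1 (4,1) count=0: revealed 12 new [(1,0) (1,1) (2,0) (2,1) (3,0) (3,1) (3,2) (3,3) (4,0) (4,1) (4,2) (4,3)] -> total=12
Click 2 (3,0) count=0: revealed 0 new [(none)] -> total=12
Click 3 (1,1) count=2: revealed 0 new [(none)] -> total=12

Answer: .....
##...
##...
####.
####.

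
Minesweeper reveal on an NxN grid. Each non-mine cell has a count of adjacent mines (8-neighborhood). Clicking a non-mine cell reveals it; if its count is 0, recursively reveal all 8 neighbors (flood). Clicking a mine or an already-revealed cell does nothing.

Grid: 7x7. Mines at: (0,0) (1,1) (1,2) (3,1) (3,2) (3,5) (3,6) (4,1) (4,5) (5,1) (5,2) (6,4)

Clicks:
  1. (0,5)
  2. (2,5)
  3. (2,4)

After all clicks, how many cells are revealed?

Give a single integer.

Answer: 12

Derivation:
Click 1 (0,5) count=0: revealed 12 new [(0,3) (0,4) (0,5) (0,6) (1,3) (1,4) (1,5) (1,6) (2,3) (2,4) (2,5) (2,6)] -> total=12
Click 2 (2,5) count=2: revealed 0 new [(none)] -> total=12
Click 3 (2,4) count=1: revealed 0 new [(none)] -> total=12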